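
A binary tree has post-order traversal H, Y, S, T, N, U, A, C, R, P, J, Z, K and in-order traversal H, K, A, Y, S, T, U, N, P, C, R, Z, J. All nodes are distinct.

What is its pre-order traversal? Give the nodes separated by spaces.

K H Z P A U T S Y N R C J

The last element of post-order is the root; it splits in-order into left and right subtrees.
Root K: left subtree has 1 node {H}, right has 11 {A, Y, S, T, U, N, P, C, R, Z, J}.
  Root Z: left subtree has 9 nodes {A, Y, S, T, U, N, P, C, R}, right has 1 {J}.
    Root P: left subtree has 6 nodes {A, Y, S, T, U, N}, right has 2 {C, R}.
      Root A: left subtree has 0 nodes { }, right has 5 {Y, S, T, U, N}.
        Root U: left subtree has 3 nodes {Y, S, T}, right has 1 {N}.
          Root T: left subtree has 2 nodes {Y, S}, right has 0 { }.
            Root S: left subtree has 1 node {Y}, right has 0 { }.
      Root R: left subtree has 1 node {C}, right has 0 { }.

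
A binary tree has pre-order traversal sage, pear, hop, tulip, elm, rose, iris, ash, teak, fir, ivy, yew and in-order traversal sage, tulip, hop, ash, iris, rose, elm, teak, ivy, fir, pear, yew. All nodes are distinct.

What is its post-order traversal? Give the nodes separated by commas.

The first element of pre-order is the root; it splits in-order into left and right subtrees.
Root sage: left subtree has 0 nodes { }, right has 11 {tulip, hop, ash, iris, rose, elm, teak, ivy, fir, pear, yew}.
  Root pear: left subtree has 9 nodes {tulip, hop, ash, iris, rose, elm, teak, ivy, fir}, right has 1 {yew}.
    Root hop: left subtree has 1 node {tulip}, right has 7 {ash, iris, rose, elm, teak, ivy, fir}.
      Root elm: left subtree has 3 nodes {ash, iris, rose}, right has 3 {teak, ivy, fir}.
        Root rose: left subtree has 2 nodes {ash, iris}, right has 0 { }.
          Root iris: left subtree has 1 node {ash}, right has 0 { }.
        Root teak: left subtree has 0 nodes { }, right has 2 {ivy, fir}.
          Root fir: left subtree has 1 node {ivy}, right has 0 { }.

tulip, ash, iris, rose, ivy, fir, teak, elm, hop, yew, pear, sage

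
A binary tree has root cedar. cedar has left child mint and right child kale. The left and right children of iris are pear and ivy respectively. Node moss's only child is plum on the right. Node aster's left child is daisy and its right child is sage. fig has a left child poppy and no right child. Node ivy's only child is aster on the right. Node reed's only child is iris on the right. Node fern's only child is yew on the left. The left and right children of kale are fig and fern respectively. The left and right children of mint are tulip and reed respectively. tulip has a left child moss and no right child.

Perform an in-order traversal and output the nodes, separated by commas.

moss, plum, tulip, mint, reed, pear, iris, ivy, daisy, aster, sage, cedar, poppy, fig, kale, yew, fern

In-order visits the left subtree, then the node, then the right subtree.
At cedar: go left to mint.
  At mint: go left to tulip.
    At tulip: go left to moss.
      At moss: no left child.
      Visit moss.
      At moss: go right to plum.
        plum is a leaf — visit plum.
    Visit tulip.
    At tulip: no right child.
  Visit mint.
  At mint: go right to reed.
    At reed: no left child.
    Visit reed.
    At reed: go right to iris.
      At iris: go left to pear.
        pear is a leaf — visit pear.
      Visit iris.
      At iris: go right to ivy.
        At ivy: no left child.
        Visit ivy.
        At ivy: go right to aster.
          At aster: go left to daisy.
            daisy is a leaf — visit daisy.
          Visit aster.
          At aster: go right to sage.
            sage is a leaf — visit sage.
Visit cedar.
At cedar: go right to kale.
  At kale: go left to fig.
    At fig: go left to poppy.
      poppy is a leaf — visit poppy.
    Visit fig.
    At fig: no right child.
  Visit kale.
  At kale: go right to fern.
    At fern: go left to yew.
      yew is a leaf — visit yew.
    Visit fern.
    At fern: no right child.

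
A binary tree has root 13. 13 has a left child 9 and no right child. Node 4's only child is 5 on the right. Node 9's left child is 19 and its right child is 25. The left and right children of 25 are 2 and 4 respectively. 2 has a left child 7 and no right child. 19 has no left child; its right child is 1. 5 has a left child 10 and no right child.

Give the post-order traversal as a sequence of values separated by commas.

Post-order visits the left subtree, then the right subtree, then the node.
At 13: go left to 9.
  At 9: go left to 19.
    At 19: no left child.
    At 19: go right to 1.
      1 is a leaf — visit 1.
    Visit 19.
  At 9: go right to 25.
    At 25: go left to 2.
      At 2: go left to 7.
        7 is a leaf — visit 7.
      At 2: no right child.
      Visit 2.
    At 25: go right to 4.
      At 4: no left child.
      At 4: go right to 5.
        At 5: go left to 10.
          10 is a leaf — visit 10.
        At 5: no right child.
        Visit 5.
      Visit 4.
    Visit 25.
  Visit 9.
At 13: no right child.
Visit 13.

1, 19, 7, 2, 10, 5, 4, 25, 9, 13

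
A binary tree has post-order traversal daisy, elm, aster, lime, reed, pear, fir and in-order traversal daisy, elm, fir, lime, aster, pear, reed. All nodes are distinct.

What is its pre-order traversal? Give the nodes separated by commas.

The last element of post-order is the root; it splits in-order into left and right subtrees.
Root fir: left subtree has 2 nodes {daisy, elm}, right has 4 {lime, aster, pear, reed}.
  Root elm: left subtree has 1 node {daisy}, right has 0 { }.
  Root pear: left subtree has 2 nodes {lime, aster}, right has 1 {reed}.
    Root lime: left subtree has 0 nodes { }, right has 1 {aster}.

fir, elm, daisy, pear, lime, aster, reed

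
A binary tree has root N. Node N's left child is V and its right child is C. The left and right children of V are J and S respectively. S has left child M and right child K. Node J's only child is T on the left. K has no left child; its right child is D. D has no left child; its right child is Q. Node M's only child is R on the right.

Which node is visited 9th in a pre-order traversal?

Pre-order visits the node, then its left subtree, then its right subtree.
Visit N.
At N: go left to V.
  Visit V.
  At V: go left to J.
    Visit J.
    At J: go left to T.
      T is a leaf — visit T.
    At J: no right child.
  At V: go right to S.
    Visit S.
    At S: go left to M.
      Visit M.
      At M: no left child.
      At M: go right to R.
        R is a leaf — visit R.
    At S: go right to K.
      Visit K.
      At K: no left child.
      At K: go right to D.
        Visit D.
        At D: no left child.
        At D: go right to Q.
          Q is a leaf — visit Q.
At N: go right to C.
  C is a leaf — visit C.
Full pre-order sequence: N, V, J, T, S, M, R, K, D, Q, C.

D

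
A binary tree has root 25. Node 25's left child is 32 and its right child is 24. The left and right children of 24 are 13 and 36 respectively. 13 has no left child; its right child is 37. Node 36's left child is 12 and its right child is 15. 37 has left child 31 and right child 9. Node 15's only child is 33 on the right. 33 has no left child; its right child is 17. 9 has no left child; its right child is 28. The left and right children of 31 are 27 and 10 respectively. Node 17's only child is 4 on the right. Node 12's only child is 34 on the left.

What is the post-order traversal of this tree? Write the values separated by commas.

32, 27, 10, 31, 28, 9, 37, 13, 34, 12, 4, 17, 33, 15, 36, 24, 25

Post-order visits the left subtree, then the right subtree, then the node.
At 25: go left to 32.
  32 is a leaf — visit 32.
At 25: go right to 24.
  At 24: go left to 13.
    At 13: no left child.
    At 13: go right to 37.
      At 37: go left to 31.
        At 31: go left to 27.
          27 is a leaf — visit 27.
        At 31: go right to 10.
          10 is a leaf — visit 10.
        Visit 31.
      At 37: go right to 9.
        At 9: no left child.
        At 9: go right to 28.
          28 is a leaf — visit 28.
        Visit 9.
      Visit 37.
    Visit 13.
  At 24: go right to 36.
    At 36: go left to 12.
      At 12: go left to 34.
        34 is a leaf — visit 34.
      At 12: no right child.
      Visit 12.
    At 36: go right to 15.
      At 15: no left child.
      At 15: go right to 33.
        At 33: no left child.
        At 33: go right to 17.
          At 17: no left child.
          At 17: go right to 4.
            4 is a leaf — visit 4.
          Visit 17.
        Visit 33.
      Visit 15.
    Visit 36.
  Visit 24.
Visit 25.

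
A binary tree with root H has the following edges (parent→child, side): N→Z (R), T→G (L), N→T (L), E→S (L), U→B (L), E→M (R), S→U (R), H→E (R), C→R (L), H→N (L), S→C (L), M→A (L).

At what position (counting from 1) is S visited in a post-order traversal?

Post-order visits the left subtree, then the right subtree, then the node.
At H: go left to N.
  At N: go left to T.
    At T: go left to G.
      G is a leaf — visit G.
    At T: no right child.
    Visit T.
  At N: go right to Z.
    Z is a leaf — visit Z.
  Visit N.
At H: go right to E.
  At E: go left to S.
    At S: go left to C.
      At C: go left to R.
        R is a leaf — visit R.
      At C: no right child.
      Visit C.
    At S: go right to U.
      At U: go left to B.
        B is a leaf — visit B.
      At U: no right child.
      Visit U.
    Visit S.
  At E: go right to M.
    At M: go left to A.
      A is a leaf — visit A.
    At M: no right child.
    Visit M.
  Visit E.
Visit H.
Full post-order sequence: G, T, Z, N, R, C, B, U, S, A, M, E, H.

9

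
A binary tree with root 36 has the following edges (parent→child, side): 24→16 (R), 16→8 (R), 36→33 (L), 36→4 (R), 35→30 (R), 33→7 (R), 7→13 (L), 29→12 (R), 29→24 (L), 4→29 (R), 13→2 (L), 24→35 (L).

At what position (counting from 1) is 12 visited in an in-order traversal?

In-order visits the left subtree, then the node, then the right subtree.
At 36: go left to 33.
  At 33: no left child.
  Visit 33.
  At 33: go right to 7.
    At 7: go left to 13.
      At 13: go left to 2.
        2 is a leaf — visit 2.
      Visit 13.
      At 13: no right child.
    Visit 7.
    At 7: no right child.
Visit 36.
At 36: go right to 4.
  At 4: no left child.
  Visit 4.
  At 4: go right to 29.
    At 29: go left to 24.
      At 24: go left to 35.
        At 35: no left child.
        Visit 35.
        At 35: go right to 30.
          30 is a leaf — visit 30.
      Visit 24.
      At 24: go right to 16.
        At 16: no left child.
        Visit 16.
        At 16: go right to 8.
          8 is a leaf — visit 8.
    Visit 29.
    At 29: go right to 12.
      12 is a leaf — visit 12.
Full in-order sequence: 33, 2, 13, 7, 36, 4, 35, 30, 24, 16, 8, 29, 12.

13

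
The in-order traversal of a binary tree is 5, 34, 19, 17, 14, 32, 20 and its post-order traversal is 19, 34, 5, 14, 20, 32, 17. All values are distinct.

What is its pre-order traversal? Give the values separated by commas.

17, 5, 34, 19, 32, 14, 20

The last element of post-order is the root; it splits in-order into left and right subtrees.
Root 17: left subtree has 3 nodes {5, 34, 19}, right has 3 {14, 32, 20}.
  Root 5: left subtree has 0 nodes { }, right has 2 {34, 19}.
    Root 34: left subtree has 0 nodes { }, right has 1 {19}.
  Root 32: left subtree has 1 node {14}, right has 1 {20}.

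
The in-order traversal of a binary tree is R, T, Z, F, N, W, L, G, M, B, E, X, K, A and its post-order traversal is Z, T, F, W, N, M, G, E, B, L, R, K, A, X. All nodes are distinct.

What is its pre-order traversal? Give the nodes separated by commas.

X, R, L, N, F, T, Z, W, B, G, M, E, A, K

The last element of post-order is the root; it splits in-order into left and right subtrees.
Root X: left subtree has 11 nodes {R, T, Z, F, N, W, L, G, M, B, E}, right has 2 {K, A}.
  Root R: left subtree has 0 nodes { }, right has 10 {T, Z, F, N, W, L, G, M, B, E}.
    Root L: left subtree has 5 nodes {T, Z, F, N, W}, right has 4 {G, M, B, E}.
      Root N: left subtree has 3 nodes {T, Z, F}, right has 1 {W}.
        Root F: left subtree has 2 nodes {T, Z}, right has 0 { }.
          Root T: left subtree has 0 nodes { }, right has 1 {Z}.
      Root B: left subtree has 2 nodes {G, M}, right has 1 {E}.
        Root G: left subtree has 0 nodes { }, right has 1 {M}.
  Root A: left subtree has 1 node {K}, right has 0 { }.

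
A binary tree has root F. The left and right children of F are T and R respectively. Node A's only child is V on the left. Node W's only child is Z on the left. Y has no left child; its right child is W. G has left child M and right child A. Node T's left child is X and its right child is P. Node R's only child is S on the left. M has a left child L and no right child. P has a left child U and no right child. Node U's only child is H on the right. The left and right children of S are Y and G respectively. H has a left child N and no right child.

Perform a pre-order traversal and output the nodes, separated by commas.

F, T, X, P, U, H, N, R, S, Y, W, Z, G, M, L, A, V

Pre-order visits the node, then its left subtree, then its right subtree.
Visit F.
At F: go left to T.
  Visit T.
  At T: go left to X.
    X is a leaf — visit X.
  At T: go right to P.
    Visit P.
    At P: go left to U.
      Visit U.
      At U: no left child.
      At U: go right to H.
        Visit H.
        At H: go left to N.
          N is a leaf — visit N.
        At H: no right child.
    At P: no right child.
At F: go right to R.
  Visit R.
  At R: go left to S.
    Visit S.
    At S: go left to Y.
      Visit Y.
      At Y: no left child.
      At Y: go right to W.
        Visit W.
        At W: go left to Z.
          Z is a leaf — visit Z.
        At W: no right child.
    At S: go right to G.
      Visit G.
      At G: go left to M.
        Visit M.
        At M: go left to L.
          L is a leaf — visit L.
        At M: no right child.
      At G: go right to A.
        Visit A.
        At A: go left to V.
          V is a leaf — visit V.
        At A: no right child.
  At R: no right child.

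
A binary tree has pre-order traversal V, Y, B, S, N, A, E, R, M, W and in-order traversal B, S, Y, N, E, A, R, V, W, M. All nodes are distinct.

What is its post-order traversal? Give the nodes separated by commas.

S, B, E, R, A, N, Y, W, M, V

The first element of pre-order is the root; it splits in-order into left and right subtrees.
Root V: left subtree has 7 nodes {B, S, Y, N, E, A, R}, right has 2 {W, M}.
  Root Y: left subtree has 2 nodes {B, S}, right has 4 {N, E, A, R}.
    Root B: left subtree has 0 nodes { }, right has 1 {S}.
    Root N: left subtree has 0 nodes { }, right has 3 {E, A, R}.
      Root A: left subtree has 1 node {E}, right has 1 {R}.
  Root M: left subtree has 1 node {W}, right has 0 { }.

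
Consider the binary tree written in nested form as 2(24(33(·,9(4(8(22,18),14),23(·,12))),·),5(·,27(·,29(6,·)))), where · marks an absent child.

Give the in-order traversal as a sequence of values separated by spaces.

In-order visits the left subtree, then the node, then the right subtree.
At 2: go left to 24.
  At 24: go left to 33.
    At 33: no left child.
    Visit 33.
    At 33: go right to 9.
      At 9: go left to 4.
        At 4: go left to 8.
          At 8: go left to 22.
            22 is a leaf — visit 22.
          Visit 8.
          At 8: go right to 18.
            18 is a leaf — visit 18.
        Visit 4.
        At 4: go right to 14.
          14 is a leaf — visit 14.
      Visit 9.
      At 9: go right to 23.
        At 23: no left child.
        Visit 23.
        At 23: go right to 12.
          12 is a leaf — visit 12.
  Visit 24.
  At 24: no right child.
Visit 2.
At 2: go right to 5.
  At 5: no left child.
  Visit 5.
  At 5: go right to 27.
    At 27: no left child.
    Visit 27.
    At 27: go right to 29.
      At 29: go left to 6.
        6 is a leaf — visit 6.
      Visit 29.
      At 29: no right child.

33 22 8 18 4 14 9 23 12 24 2 5 27 6 29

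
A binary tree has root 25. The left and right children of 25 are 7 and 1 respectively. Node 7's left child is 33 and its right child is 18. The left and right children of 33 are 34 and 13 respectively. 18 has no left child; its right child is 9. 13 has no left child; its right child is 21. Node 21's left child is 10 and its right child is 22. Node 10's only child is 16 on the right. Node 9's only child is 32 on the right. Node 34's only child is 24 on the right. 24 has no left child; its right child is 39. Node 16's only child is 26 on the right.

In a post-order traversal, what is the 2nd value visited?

24

Post-order visits the left subtree, then the right subtree, then the node.
At 25: go left to 7.
  At 7: go left to 33.
    At 33: go left to 34.
      At 34: no left child.
      At 34: go right to 24.
        At 24: no left child.
        At 24: go right to 39.
          39 is a leaf — visit 39.
        Visit 24.
      Visit 34.
    At 33: go right to 13.
      At 13: no left child.
      At 13: go right to 21.
        At 21: go left to 10.
          At 10: no left child.
          At 10: go right to 16.
            At 16: no left child.
            At 16: go right to 26.
              26 is a leaf — visit 26.
            Visit 16.
          Visit 10.
        At 21: go right to 22.
          22 is a leaf — visit 22.
        Visit 21.
      Visit 13.
    Visit 33.
  At 7: go right to 18.
    At 18: no left child.
    At 18: go right to 9.
      At 9: no left child.
      At 9: go right to 32.
        32 is a leaf — visit 32.
      Visit 9.
    Visit 18.
  Visit 7.
At 25: go right to 1.
  1 is a leaf — visit 1.
Visit 25.
Full post-order sequence: 39, 24, 34, 26, 16, 10, 22, 21, 13, 33, 32, 9, 18, 7, 1, 25.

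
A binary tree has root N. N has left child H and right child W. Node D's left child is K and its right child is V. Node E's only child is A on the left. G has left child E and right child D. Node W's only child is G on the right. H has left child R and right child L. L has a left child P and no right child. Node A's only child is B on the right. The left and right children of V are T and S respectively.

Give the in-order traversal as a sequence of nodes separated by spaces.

R H P L N W A B E G K D T V S

In-order visits the left subtree, then the node, then the right subtree.
At N: go left to H.
  At H: go left to R.
    R is a leaf — visit R.
  Visit H.
  At H: go right to L.
    At L: go left to P.
      P is a leaf — visit P.
    Visit L.
    At L: no right child.
Visit N.
At N: go right to W.
  At W: no left child.
  Visit W.
  At W: go right to G.
    At G: go left to E.
      At E: go left to A.
        At A: no left child.
        Visit A.
        At A: go right to B.
          B is a leaf — visit B.
      Visit E.
      At E: no right child.
    Visit G.
    At G: go right to D.
      At D: go left to K.
        K is a leaf — visit K.
      Visit D.
      At D: go right to V.
        At V: go left to T.
          T is a leaf — visit T.
        Visit V.
        At V: go right to S.
          S is a leaf — visit S.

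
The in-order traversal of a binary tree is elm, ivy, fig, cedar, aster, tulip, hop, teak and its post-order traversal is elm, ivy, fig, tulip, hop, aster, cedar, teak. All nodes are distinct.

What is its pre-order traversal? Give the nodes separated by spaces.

teak cedar fig ivy elm aster hop tulip

The last element of post-order is the root; it splits in-order into left and right subtrees.
Root teak: left subtree has 7 nodes {elm, ivy, fig, cedar, aster, tulip, hop}, right has 0 { }.
  Root cedar: left subtree has 3 nodes {elm, ivy, fig}, right has 3 {aster, tulip, hop}.
    Root fig: left subtree has 2 nodes {elm, ivy}, right has 0 { }.
      Root ivy: left subtree has 1 node {elm}, right has 0 { }.
    Root aster: left subtree has 0 nodes { }, right has 2 {tulip, hop}.
      Root hop: left subtree has 1 node {tulip}, right has 0 { }.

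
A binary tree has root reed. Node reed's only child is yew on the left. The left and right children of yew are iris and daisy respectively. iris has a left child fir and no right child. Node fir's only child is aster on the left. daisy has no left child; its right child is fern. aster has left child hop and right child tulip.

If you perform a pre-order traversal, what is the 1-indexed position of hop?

6

Pre-order visits the node, then its left subtree, then its right subtree.
Visit reed.
At reed: go left to yew.
  Visit yew.
  At yew: go left to iris.
    Visit iris.
    At iris: go left to fir.
      Visit fir.
      At fir: go left to aster.
        Visit aster.
        At aster: go left to hop.
          hop is a leaf — visit hop.
        At aster: go right to tulip.
          tulip is a leaf — visit tulip.
      At fir: no right child.
    At iris: no right child.
  At yew: go right to daisy.
    Visit daisy.
    At daisy: no left child.
    At daisy: go right to fern.
      fern is a leaf — visit fern.
At reed: no right child.
Full pre-order sequence: reed, yew, iris, fir, aster, hop, tulip, daisy, fern.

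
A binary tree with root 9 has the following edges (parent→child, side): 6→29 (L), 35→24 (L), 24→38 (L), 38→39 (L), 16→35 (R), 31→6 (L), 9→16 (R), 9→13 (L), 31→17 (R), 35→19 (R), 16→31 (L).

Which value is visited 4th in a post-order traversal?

17

Post-order visits the left subtree, then the right subtree, then the node.
At 9: go left to 13.
  13 is a leaf — visit 13.
At 9: go right to 16.
  At 16: go left to 31.
    At 31: go left to 6.
      At 6: go left to 29.
        29 is a leaf — visit 29.
      At 6: no right child.
      Visit 6.
    At 31: go right to 17.
      17 is a leaf — visit 17.
    Visit 31.
  At 16: go right to 35.
    At 35: go left to 24.
      At 24: go left to 38.
        At 38: go left to 39.
          39 is a leaf — visit 39.
        At 38: no right child.
        Visit 38.
      At 24: no right child.
      Visit 24.
    At 35: go right to 19.
      19 is a leaf — visit 19.
    Visit 35.
  Visit 16.
Visit 9.
Full post-order sequence: 13, 29, 6, 17, 31, 39, 38, 24, 19, 35, 16, 9.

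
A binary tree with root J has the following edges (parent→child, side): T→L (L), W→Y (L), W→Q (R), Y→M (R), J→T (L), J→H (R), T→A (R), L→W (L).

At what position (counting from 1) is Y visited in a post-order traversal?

Post-order visits the left subtree, then the right subtree, then the node.
At J: go left to T.
  At T: go left to L.
    At L: go left to W.
      At W: go left to Y.
        At Y: no left child.
        At Y: go right to M.
          M is a leaf — visit M.
        Visit Y.
      At W: go right to Q.
        Q is a leaf — visit Q.
      Visit W.
    At L: no right child.
    Visit L.
  At T: go right to A.
    A is a leaf — visit A.
  Visit T.
At J: go right to H.
  H is a leaf — visit H.
Visit J.
Full post-order sequence: M, Y, Q, W, L, A, T, H, J.

2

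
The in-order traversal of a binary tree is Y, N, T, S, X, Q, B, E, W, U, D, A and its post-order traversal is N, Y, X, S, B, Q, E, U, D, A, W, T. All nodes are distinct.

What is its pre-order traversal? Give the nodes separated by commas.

The last element of post-order is the root; it splits in-order into left and right subtrees.
Root T: left subtree has 2 nodes {Y, N}, right has 9 {S, X, Q, B, E, W, U, D, A}.
  Root Y: left subtree has 0 nodes { }, right has 1 {N}.
  Root W: left subtree has 5 nodes {S, X, Q, B, E}, right has 3 {U, D, A}.
    Root E: left subtree has 4 nodes {S, X, Q, B}, right has 0 { }.
      Root Q: left subtree has 2 nodes {S, X}, right has 1 {B}.
        Root S: left subtree has 0 nodes { }, right has 1 {X}.
    Root A: left subtree has 2 nodes {U, D}, right has 0 { }.
      Root D: left subtree has 1 node {U}, right has 0 { }.

T, Y, N, W, E, Q, S, X, B, A, D, U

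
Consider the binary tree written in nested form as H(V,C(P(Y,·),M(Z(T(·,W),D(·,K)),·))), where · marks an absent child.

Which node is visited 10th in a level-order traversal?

Level-order visits nodes level by level from the root, left to right within each level.
Level 0: H
Level 1: V, C
Level 2: P, M
Level 3: Y, Z
Level 4: T, D
Level 5: W, K
Full level-order sequence: H, V, C, P, M, Y, Z, T, D, W, K.

W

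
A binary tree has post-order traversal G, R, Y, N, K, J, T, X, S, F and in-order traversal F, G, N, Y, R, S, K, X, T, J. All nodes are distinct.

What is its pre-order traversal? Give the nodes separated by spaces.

The last element of post-order is the root; it splits in-order into left and right subtrees.
Root F: left subtree has 0 nodes { }, right has 9 {G, N, Y, R, S, K, X, T, J}.
  Root S: left subtree has 4 nodes {G, N, Y, R}, right has 4 {K, X, T, J}.
    Root N: left subtree has 1 node {G}, right has 2 {Y, R}.
      Root Y: left subtree has 0 nodes { }, right has 1 {R}.
    Root X: left subtree has 1 node {K}, right has 2 {T, J}.
      Root T: left subtree has 0 nodes { }, right has 1 {J}.

F S N G Y R X K T J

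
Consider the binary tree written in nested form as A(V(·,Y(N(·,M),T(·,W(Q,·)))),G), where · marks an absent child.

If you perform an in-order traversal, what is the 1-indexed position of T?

5

In-order visits the left subtree, then the node, then the right subtree.
At A: go left to V.
  At V: no left child.
  Visit V.
  At V: go right to Y.
    At Y: go left to N.
      At N: no left child.
      Visit N.
      At N: go right to M.
        M is a leaf — visit M.
    Visit Y.
    At Y: go right to T.
      At T: no left child.
      Visit T.
      At T: go right to W.
        At W: go left to Q.
          Q is a leaf — visit Q.
        Visit W.
        At W: no right child.
Visit A.
At A: go right to G.
  G is a leaf — visit G.
Full in-order sequence: V, N, M, Y, T, Q, W, A, G.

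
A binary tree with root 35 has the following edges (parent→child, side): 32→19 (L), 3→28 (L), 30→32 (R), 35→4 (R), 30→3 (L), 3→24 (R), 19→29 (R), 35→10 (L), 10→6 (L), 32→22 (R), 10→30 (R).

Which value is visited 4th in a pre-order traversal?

30

Pre-order visits the node, then its left subtree, then its right subtree.
Visit 35.
At 35: go left to 10.
  Visit 10.
  At 10: go left to 6.
    6 is a leaf — visit 6.
  At 10: go right to 30.
    Visit 30.
    At 30: go left to 3.
      Visit 3.
      At 3: go left to 28.
        28 is a leaf — visit 28.
      At 3: go right to 24.
        24 is a leaf — visit 24.
    At 30: go right to 32.
      Visit 32.
      At 32: go left to 19.
        Visit 19.
        At 19: no left child.
        At 19: go right to 29.
          29 is a leaf — visit 29.
      At 32: go right to 22.
        22 is a leaf — visit 22.
At 35: go right to 4.
  4 is a leaf — visit 4.
Full pre-order sequence: 35, 10, 6, 30, 3, 28, 24, 32, 19, 29, 22, 4.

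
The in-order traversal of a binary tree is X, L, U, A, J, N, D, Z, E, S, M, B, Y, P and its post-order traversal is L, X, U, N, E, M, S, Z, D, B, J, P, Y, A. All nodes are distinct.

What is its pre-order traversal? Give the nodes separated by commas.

The last element of post-order is the root; it splits in-order into left and right subtrees.
Root A: left subtree has 3 nodes {X, L, U}, right has 10 {J, N, D, Z, E, S, M, B, Y, P}.
  Root U: left subtree has 2 nodes {X, L}, right has 0 { }.
    Root X: left subtree has 0 nodes { }, right has 1 {L}.
  Root Y: left subtree has 8 nodes {J, N, D, Z, E, S, M, B}, right has 1 {P}.
    Root J: left subtree has 0 nodes { }, right has 7 {N, D, Z, E, S, M, B}.
      Root B: left subtree has 6 nodes {N, D, Z, E, S, M}, right has 0 { }.
        Root D: left subtree has 1 node {N}, right has 4 {Z, E, S, M}.
          Root Z: left subtree has 0 nodes { }, right has 3 {E, S, M}.
            Root S: left subtree has 1 node {E}, right has 1 {M}.

A, U, X, L, Y, J, B, D, N, Z, S, E, M, P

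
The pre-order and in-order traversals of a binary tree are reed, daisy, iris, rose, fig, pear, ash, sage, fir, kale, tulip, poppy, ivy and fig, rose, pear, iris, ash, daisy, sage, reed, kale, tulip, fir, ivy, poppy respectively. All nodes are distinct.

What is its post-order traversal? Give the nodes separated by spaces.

The first element of pre-order is the root; it splits in-order into left and right subtrees.
Root reed: left subtree has 7 nodes {fig, rose, pear, iris, ash, daisy, sage}, right has 5 {kale, tulip, fir, ivy, poppy}.
  Root daisy: left subtree has 5 nodes {fig, rose, pear, iris, ash}, right has 1 {sage}.
    Root iris: left subtree has 3 nodes {fig, rose, pear}, right has 1 {ash}.
      Root rose: left subtree has 1 node {fig}, right has 1 {pear}.
  Root fir: left subtree has 2 nodes {kale, tulip}, right has 2 {ivy, poppy}.
    Root kale: left subtree has 0 nodes { }, right has 1 {tulip}.
    Root poppy: left subtree has 1 node {ivy}, right has 0 { }.

fig pear rose ash iris sage daisy tulip kale ivy poppy fir reed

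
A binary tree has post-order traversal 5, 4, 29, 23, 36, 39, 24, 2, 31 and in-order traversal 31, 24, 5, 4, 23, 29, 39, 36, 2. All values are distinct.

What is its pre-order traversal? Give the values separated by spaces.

The last element of post-order is the root; it splits in-order into left and right subtrees.
Root 31: left subtree has 0 nodes { }, right has 8 {24, 5, 4, 23, 29, 39, 36, 2}.
  Root 2: left subtree has 7 nodes {24, 5, 4, 23, 29, 39, 36}, right has 0 { }.
    Root 24: left subtree has 0 nodes { }, right has 6 {5, 4, 23, 29, 39, 36}.
      Root 39: left subtree has 4 nodes {5, 4, 23, 29}, right has 1 {36}.
        Root 23: left subtree has 2 nodes {5, 4}, right has 1 {29}.
          Root 4: left subtree has 1 node {5}, right has 0 { }.

31 2 24 39 23 4 5 29 36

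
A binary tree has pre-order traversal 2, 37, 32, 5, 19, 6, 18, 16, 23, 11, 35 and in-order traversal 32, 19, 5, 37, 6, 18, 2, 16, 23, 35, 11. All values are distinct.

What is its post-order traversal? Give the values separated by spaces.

The first element of pre-order is the root; it splits in-order into left and right subtrees.
Root 2: left subtree has 6 nodes {32, 19, 5, 37, 6, 18}, right has 4 {16, 23, 35, 11}.
  Root 37: left subtree has 3 nodes {32, 19, 5}, right has 2 {6, 18}.
    Root 32: left subtree has 0 nodes { }, right has 2 {19, 5}.
      Root 5: left subtree has 1 node {19}, right has 0 { }.
    Root 6: left subtree has 0 nodes { }, right has 1 {18}.
  Root 16: left subtree has 0 nodes { }, right has 3 {23, 35, 11}.
    Root 23: left subtree has 0 nodes { }, right has 2 {35, 11}.
      Root 11: left subtree has 1 node {35}, right has 0 { }.

19 5 32 18 6 37 35 11 23 16 2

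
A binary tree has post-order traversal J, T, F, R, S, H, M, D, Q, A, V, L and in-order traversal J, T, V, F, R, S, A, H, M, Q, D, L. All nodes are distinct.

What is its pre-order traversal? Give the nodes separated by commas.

The last element of post-order is the root; it splits in-order into left and right subtrees.
Root L: left subtree has 11 nodes {J, T, V, F, R, S, A, H, M, Q, D}, right has 0 { }.
  Root V: left subtree has 2 nodes {J, T}, right has 8 {F, R, S, A, H, M, Q, D}.
    Root T: left subtree has 1 node {J}, right has 0 { }.
    Root A: left subtree has 3 nodes {F, R, S}, right has 4 {H, M, Q, D}.
      Root S: left subtree has 2 nodes {F, R}, right has 0 { }.
        Root R: left subtree has 1 node {F}, right has 0 { }.
      Root Q: left subtree has 2 nodes {H, M}, right has 1 {D}.
        Root M: left subtree has 1 node {H}, right has 0 { }.

L, V, T, J, A, S, R, F, Q, M, H, D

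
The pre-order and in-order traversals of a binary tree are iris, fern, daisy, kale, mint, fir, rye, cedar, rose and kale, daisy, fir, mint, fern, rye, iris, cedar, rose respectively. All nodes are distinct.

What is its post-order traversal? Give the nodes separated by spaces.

The first element of pre-order is the root; it splits in-order into left and right subtrees.
Root iris: left subtree has 6 nodes {kale, daisy, fir, mint, fern, rye}, right has 2 {cedar, rose}.
  Root fern: left subtree has 4 nodes {kale, daisy, fir, mint}, right has 1 {rye}.
    Root daisy: left subtree has 1 node {kale}, right has 2 {fir, mint}.
      Root mint: left subtree has 1 node {fir}, right has 0 { }.
  Root cedar: left subtree has 0 nodes { }, right has 1 {rose}.

kale fir mint daisy rye fern rose cedar iris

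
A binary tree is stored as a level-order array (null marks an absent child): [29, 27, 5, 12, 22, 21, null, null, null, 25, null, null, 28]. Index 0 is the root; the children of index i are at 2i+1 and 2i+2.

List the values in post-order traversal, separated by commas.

12, 25, 22, 27, 28, 21, 5, 29

Post-order visits the left subtree, then the right subtree, then the node.
At 29: go left to 27.
  At 27: go left to 12.
    12 is a leaf — visit 12.
  At 27: go right to 22.
    At 22: go left to 25.
      25 is a leaf — visit 25.
    At 22: no right child.
    Visit 22.
  Visit 27.
At 29: go right to 5.
  At 5: go left to 21.
    At 21: no left child.
    At 21: go right to 28.
      28 is a leaf — visit 28.
    Visit 21.
  At 5: no right child.
  Visit 5.
Visit 29.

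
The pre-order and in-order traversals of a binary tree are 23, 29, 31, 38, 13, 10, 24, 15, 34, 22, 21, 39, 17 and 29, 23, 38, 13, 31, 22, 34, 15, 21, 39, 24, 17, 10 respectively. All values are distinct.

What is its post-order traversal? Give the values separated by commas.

The first element of pre-order is the root; it splits in-order into left and right subtrees.
Root 23: left subtree has 1 node {29}, right has 11 {38, 13, 31, 22, 34, 15, 21, 39, 24, 17, 10}.
  Root 31: left subtree has 2 nodes {38, 13}, right has 8 {22, 34, 15, 21, 39, 24, 17, 10}.
    Root 38: left subtree has 0 nodes { }, right has 1 {13}.
    Root 10: left subtree has 7 nodes {22, 34, 15, 21, 39, 24, 17}, right has 0 { }.
      Root 24: left subtree has 5 nodes {22, 34, 15, 21, 39}, right has 1 {17}.
        Root 15: left subtree has 2 nodes {22, 34}, right has 2 {21, 39}.
          Root 34: left subtree has 1 node {22}, right has 0 { }.
          Root 21: left subtree has 0 nodes { }, right has 1 {39}.

29, 13, 38, 22, 34, 39, 21, 15, 17, 24, 10, 31, 23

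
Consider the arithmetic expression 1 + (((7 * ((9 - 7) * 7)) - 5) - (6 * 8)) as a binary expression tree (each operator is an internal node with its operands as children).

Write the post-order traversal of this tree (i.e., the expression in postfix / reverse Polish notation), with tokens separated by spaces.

1 7 9 7 - 7 * * 5 - 6 8 * - +

Post-order on an expression tree gives postfix notation: for each operator, emit left operand, right operand, then the operator.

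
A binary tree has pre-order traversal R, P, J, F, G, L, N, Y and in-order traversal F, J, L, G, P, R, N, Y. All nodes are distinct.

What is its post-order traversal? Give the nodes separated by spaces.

The first element of pre-order is the root; it splits in-order into left and right subtrees.
Root R: left subtree has 5 nodes {F, J, L, G, P}, right has 2 {N, Y}.
  Root P: left subtree has 4 nodes {F, J, L, G}, right has 0 { }.
    Root J: left subtree has 1 node {F}, right has 2 {L, G}.
      Root G: left subtree has 1 node {L}, right has 0 { }.
  Root N: left subtree has 0 nodes { }, right has 1 {Y}.

F L G J P Y N R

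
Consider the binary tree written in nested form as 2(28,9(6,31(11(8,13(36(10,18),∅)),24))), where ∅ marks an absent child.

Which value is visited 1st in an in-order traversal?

In-order visits the left subtree, then the node, then the right subtree.
At 2: go left to 28.
  28 is a leaf — visit 28.
Visit 2.
At 2: go right to 9.
  At 9: go left to 6.
    6 is a leaf — visit 6.
  Visit 9.
  At 9: go right to 31.
    At 31: go left to 11.
      At 11: go left to 8.
        8 is a leaf — visit 8.
      Visit 11.
      At 11: go right to 13.
        At 13: go left to 36.
          At 36: go left to 10.
            10 is a leaf — visit 10.
          Visit 36.
          At 36: go right to 18.
            18 is a leaf — visit 18.
        Visit 13.
        At 13: no right child.
    Visit 31.
    At 31: go right to 24.
      24 is a leaf — visit 24.
Full in-order sequence: 28, 2, 6, 9, 8, 11, 10, 36, 18, 13, 31, 24.

28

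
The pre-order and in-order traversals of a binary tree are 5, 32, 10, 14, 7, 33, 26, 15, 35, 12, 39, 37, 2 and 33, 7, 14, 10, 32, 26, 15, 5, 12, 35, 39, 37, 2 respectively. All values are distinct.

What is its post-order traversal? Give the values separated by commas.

33, 7, 14, 10, 15, 26, 32, 12, 2, 37, 39, 35, 5

The first element of pre-order is the root; it splits in-order into left and right subtrees.
Root 5: left subtree has 7 nodes {33, 7, 14, 10, 32, 26, 15}, right has 5 {12, 35, 39, 37, 2}.
  Root 32: left subtree has 4 nodes {33, 7, 14, 10}, right has 2 {26, 15}.
    Root 10: left subtree has 3 nodes {33, 7, 14}, right has 0 { }.
      Root 14: left subtree has 2 nodes {33, 7}, right has 0 { }.
        Root 7: left subtree has 1 node {33}, right has 0 { }.
    Root 26: left subtree has 0 nodes { }, right has 1 {15}.
  Root 35: left subtree has 1 node {12}, right has 3 {39, 37, 2}.
    Root 39: left subtree has 0 nodes { }, right has 2 {37, 2}.
      Root 37: left subtree has 0 nodes { }, right has 1 {2}.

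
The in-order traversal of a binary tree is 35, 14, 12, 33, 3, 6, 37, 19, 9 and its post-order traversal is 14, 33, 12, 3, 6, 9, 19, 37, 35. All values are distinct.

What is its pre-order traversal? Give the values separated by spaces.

The last element of post-order is the root; it splits in-order into left and right subtrees.
Root 35: left subtree has 0 nodes { }, right has 8 {14, 12, 33, 3, 6, 37, 19, 9}.
  Root 37: left subtree has 5 nodes {14, 12, 33, 3, 6}, right has 2 {19, 9}.
    Root 6: left subtree has 4 nodes {14, 12, 33, 3}, right has 0 { }.
      Root 3: left subtree has 3 nodes {14, 12, 33}, right has 0 { }.
        Root 12: left subtree has 1 node {14}, right has 1 {33}.
    Root 19: left subtree has 0 nodes { }, right has 1 {9}.

35 37 6 3 12 14 33 19 9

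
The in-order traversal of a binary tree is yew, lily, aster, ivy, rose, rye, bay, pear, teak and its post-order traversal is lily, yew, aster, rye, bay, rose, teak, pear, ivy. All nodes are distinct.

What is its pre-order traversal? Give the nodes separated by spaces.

The last element of post-order is the root; it splits in-order into left and right subtrees.
Root ivy: left subtree has 3 nodes {yew, lily, aster}, right has 5 {rose, rye, bay, pear, teak}.
  Root aster: left subtree has 2 nodes {yew, lily}, right has 0 { }.
    Root yew: left subtree has 0 nodes { }, right has 1 {lily}.
  Root pear: left subtree has 3 nodes {rose, rye, bay}, right has 1 {teak}.
    Root rose: left subtree has 0 nodes { }, right has 2 {rye, bay}.
      Root bay: left subtree has 1 node {rye}, right has 0 { }.

ivy aster yew lily pear rose bay rye teak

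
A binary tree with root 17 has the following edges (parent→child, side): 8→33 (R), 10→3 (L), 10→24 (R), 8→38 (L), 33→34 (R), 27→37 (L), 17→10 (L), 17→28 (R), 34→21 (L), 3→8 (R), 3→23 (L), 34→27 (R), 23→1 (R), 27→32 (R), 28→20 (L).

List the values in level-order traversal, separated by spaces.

17 10 28 3 24 20 23 8 1 38 33 34 21 27 37 32

Level-order visits nodes level by level from the root, left to right within each level.
Level 0: 17
Level 1: 10, 28
Level 2: 3, 24, 20
Level 3: 23, 8
Level 4: 1, 38, 33
Level 5: 34
Level 6: 21, 27
Level 7: 37, 32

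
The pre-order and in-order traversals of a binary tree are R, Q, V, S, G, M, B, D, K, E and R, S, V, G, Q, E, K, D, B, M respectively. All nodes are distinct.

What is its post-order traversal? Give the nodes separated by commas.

S, G, V, E, K, D, B, M, Q, R

The first element of pre-order is the root; it splits in-order into left and right subtrees.
Root R: left subtree has 0 nodes { }, right has 9 {S, V, G, Q, E, K, D, B, M}.
  Root Q: left subtree has 3 nodes {S, V, G}, right has 5 {E, K, D, B, M}.
    Root V: left subtree has 1 node {S}, right has 1 {G}.
    Root M: left subtree has 4 nodes {E, K, D, B}, right has 0 { }.
      Root B: left subtree has 3 nodes {E, K, D}, right has 0 { }.
        Root D: left subtree has 2 nodes {E, K}, right has 0 { }.
          Root K: left subtree has 1 node {E}, right has 0 { }.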